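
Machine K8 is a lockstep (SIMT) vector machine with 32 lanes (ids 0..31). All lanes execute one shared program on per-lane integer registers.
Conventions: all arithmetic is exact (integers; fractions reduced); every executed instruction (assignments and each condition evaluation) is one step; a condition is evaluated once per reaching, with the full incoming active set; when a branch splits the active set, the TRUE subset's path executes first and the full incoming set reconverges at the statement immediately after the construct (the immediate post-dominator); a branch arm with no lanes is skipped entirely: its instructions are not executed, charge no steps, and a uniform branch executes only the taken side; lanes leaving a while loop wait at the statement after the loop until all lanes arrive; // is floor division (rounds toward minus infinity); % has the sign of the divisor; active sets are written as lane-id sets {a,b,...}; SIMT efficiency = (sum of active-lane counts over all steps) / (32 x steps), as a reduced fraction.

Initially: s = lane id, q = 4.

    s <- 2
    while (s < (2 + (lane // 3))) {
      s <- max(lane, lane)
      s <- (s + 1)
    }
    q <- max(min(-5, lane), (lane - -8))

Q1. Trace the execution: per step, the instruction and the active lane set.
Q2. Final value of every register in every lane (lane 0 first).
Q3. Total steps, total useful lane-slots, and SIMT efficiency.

step 0: s <- 2                       {0,1,2,3,4,5,6,7,8,9,10,11,12,13,14,15,16,17,18,19,20,21,22,23,24,25,26,27,28,29,30,31}
step 1: eval (s < (2 + (lane // 3))) {0,1,2,3,4,5,6,7,8,9,10,11,12,13,14,15,16,17,18,19,20,21,22,23,24,25,26,27,28,29,30,31}
step 2: s <- max(lane, lane)         {3,4,5,6,7,8,9,10,11,12,13,14,15,16,17,18,19,20,21,22,23,24,25,26,27,28,29,30,31}
step 3: s <- (s + 1)                 {3,4,5,6,7,8,9,10,11,12,13,14,15,16,17,18,19,20,21,22,23,24,25,26,27,28,29,30,31}
step 4: eval (s < (2 + (lane // 3))) {3,4,5,6,7,8,9,10,11,12,13,14,15,16,17,18,19,20,21,22,23,24,25,26,27,28,29,30,31}
step 5: q <- max(min(-5, lane), (lane - -8)) {0,1,2,3,4,5,6,7,8,9,10,11,12,13,14,15,16,17,18,19,20,21,22,23,24,25,26,27,28,29,30,31}

Answer: 6 steps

s: 2,2,2,4,5,6,7,8,9,10,11,12,13,14,15,16,17,18,19,20,21,22,23,24,25,26,27,28,29,30,31,32
q: 8,9,10,11,12,13,14,15,16,17,18,19,20,21,22,23,24,25,26,27,28,29,30,31,32,33,34,35,36,37,38,39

steps = 6; useful = 183; efficiency = 183/192 = 61/64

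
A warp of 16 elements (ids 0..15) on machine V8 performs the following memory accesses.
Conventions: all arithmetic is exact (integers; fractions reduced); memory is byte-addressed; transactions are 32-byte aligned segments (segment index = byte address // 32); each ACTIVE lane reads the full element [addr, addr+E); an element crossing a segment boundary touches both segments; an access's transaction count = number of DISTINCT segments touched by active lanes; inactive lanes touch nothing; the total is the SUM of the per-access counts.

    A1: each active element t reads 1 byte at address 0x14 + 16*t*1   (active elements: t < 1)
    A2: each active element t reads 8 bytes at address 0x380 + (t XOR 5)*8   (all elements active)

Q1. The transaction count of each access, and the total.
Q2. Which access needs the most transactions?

A1: 1 transaction
A2: 4 transactions

Answer: 1,4; total 5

Answer: A2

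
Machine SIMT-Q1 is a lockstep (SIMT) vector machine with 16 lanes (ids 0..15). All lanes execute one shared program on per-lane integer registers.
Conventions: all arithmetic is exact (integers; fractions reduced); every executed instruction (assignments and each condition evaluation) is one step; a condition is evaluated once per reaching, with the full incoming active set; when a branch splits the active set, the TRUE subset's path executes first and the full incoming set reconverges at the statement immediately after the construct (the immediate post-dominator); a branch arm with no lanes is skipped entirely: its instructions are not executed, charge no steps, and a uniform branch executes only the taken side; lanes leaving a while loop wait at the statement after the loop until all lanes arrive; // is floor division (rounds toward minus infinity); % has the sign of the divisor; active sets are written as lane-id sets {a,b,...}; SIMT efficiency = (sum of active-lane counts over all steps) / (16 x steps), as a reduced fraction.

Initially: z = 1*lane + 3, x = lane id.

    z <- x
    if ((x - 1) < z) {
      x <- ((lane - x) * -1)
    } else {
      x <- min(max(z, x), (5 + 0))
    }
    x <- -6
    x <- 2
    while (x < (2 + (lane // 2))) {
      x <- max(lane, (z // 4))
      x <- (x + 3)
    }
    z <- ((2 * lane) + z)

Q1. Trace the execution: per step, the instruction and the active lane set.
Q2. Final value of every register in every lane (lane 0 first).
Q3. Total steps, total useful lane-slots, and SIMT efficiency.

step 0: z <- x                       {0,1,2,3,4,5,6,7,8,9,10,11,12,13,14,15}
step 1: eval ((x - 1) < z)           {0,1,2,3,4,5,6,7,8,9,10,11,12,13,14,15}
step 2: x <- ((lane - x) * -1)       {0,1,2,3,4,5,6,7,8,9,10,11,12,13,14,15}
step 3: x <- -6                      {0,1,2,3,4,5,6,7,8,9,10,11,12,13,14,15}
step 4: x <- 2                       {0,1,2,3,4,5,6,7,8,9,10,11,12,13,14,15}
step 5: eval (x < (2 + (lane // 2))) {0,1,2,3,4,5,6,7,8,9,10,11,12,13,14,15}
step 6: x <- max(lane, (z // 4))     {2,3,4,5,6,7,8,9,10,11,12,13,14,15}
step 7: x <- (x + 3)                 {2,3,4,5,6,7,8,9,10,11,12,13,14,15}
step 8: eval (x < (2 + (lane // 2))) {2,3,4,5,6,7,8,9,10,11,12,13,14,15}
step 9: z <- ((2 * lane) + z)        {0,1,2,3,4,5,6,7,8,9,10,11,12,13,14,15}

Answer: 10 steps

z: 0,3,6,9,12,15,18,21,24,27,30,33,36,39,42,45
x: 2,2,5,6,7,8,9,10,11,12,13,14,15,16,17,18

steps = 10; useful = 154; efficiency = 154/160 = 77/80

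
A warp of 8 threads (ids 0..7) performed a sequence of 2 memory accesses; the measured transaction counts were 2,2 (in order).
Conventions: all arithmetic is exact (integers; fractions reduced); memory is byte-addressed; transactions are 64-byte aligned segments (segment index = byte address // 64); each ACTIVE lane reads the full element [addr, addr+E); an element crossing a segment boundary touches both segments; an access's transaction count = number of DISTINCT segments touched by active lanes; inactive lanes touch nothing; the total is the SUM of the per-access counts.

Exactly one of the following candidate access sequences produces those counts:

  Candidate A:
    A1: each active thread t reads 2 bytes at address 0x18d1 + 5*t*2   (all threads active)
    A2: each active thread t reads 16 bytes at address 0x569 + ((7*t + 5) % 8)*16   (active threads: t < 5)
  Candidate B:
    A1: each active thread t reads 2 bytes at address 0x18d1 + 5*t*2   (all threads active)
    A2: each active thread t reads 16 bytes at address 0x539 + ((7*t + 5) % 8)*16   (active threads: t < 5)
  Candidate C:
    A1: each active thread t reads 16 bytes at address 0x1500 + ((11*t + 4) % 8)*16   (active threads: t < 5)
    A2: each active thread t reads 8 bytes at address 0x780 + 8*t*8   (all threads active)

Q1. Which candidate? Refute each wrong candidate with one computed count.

A: A2 gives 3 transactions, not 2
C: A2 gives 8 transactions, not 2
B: all counts match (2,2)

Answer: B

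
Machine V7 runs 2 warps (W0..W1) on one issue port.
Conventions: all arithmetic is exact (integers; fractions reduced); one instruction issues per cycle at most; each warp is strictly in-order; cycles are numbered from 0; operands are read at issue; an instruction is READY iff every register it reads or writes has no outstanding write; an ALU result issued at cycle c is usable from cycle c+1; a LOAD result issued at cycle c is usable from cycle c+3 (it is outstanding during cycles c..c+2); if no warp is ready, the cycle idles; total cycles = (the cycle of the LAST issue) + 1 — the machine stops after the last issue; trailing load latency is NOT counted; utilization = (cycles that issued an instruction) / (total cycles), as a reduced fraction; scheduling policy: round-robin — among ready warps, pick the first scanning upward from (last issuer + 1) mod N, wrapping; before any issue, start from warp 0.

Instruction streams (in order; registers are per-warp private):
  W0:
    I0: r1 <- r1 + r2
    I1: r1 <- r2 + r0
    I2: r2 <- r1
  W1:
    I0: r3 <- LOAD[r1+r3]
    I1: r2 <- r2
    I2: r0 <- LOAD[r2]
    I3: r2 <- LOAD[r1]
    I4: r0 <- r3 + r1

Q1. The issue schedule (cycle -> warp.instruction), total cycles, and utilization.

cycle 0: W0.I0
cycle 1: W1.I0
cycle 2: W0.I1
cycle 3: W1.I1
cycle 4: W0.I2
cycle 5: W1.I2
cycle 6: W1.I3
cycle 7: idle
cycle 8: W1.I4

Answer: 9 cycles, utilization 8/9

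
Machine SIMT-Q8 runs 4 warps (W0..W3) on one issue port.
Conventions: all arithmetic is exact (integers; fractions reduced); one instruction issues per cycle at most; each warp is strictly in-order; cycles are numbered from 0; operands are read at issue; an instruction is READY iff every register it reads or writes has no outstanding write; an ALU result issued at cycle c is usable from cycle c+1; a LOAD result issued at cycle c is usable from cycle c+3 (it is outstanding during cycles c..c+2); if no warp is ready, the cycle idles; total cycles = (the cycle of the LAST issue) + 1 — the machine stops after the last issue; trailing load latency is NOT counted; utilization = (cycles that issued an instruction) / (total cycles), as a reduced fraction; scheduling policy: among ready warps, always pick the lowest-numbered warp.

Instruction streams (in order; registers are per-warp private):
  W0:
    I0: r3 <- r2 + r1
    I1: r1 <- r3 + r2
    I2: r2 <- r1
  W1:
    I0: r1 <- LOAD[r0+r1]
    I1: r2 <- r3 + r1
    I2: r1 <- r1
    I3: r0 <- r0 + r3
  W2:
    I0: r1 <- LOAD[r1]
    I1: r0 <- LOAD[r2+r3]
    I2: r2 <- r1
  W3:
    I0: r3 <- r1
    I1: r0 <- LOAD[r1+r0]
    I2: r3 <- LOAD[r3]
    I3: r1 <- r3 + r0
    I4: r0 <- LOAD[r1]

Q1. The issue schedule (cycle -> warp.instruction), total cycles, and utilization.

cycle 0: W0.I0
cycle 1: W0.I1
cycle 2: W0.I2
cycle 3: W1.I0
cycle 4: W2.I0
cycle 5: W2.I1
cycle 6: W1.I1
cycle 7: W1.I2
cycle 8: W1.I3
cycle 9: W2.I2
cycle 10: W3.I0
cycle 11: W3.I1
cycle 12: W3.I2
cycle 13: idle
cycle 14: idle
cycle 15: W3.I3
cycle 16: W3.I4

Answer: 17 cycles, utilization 15/17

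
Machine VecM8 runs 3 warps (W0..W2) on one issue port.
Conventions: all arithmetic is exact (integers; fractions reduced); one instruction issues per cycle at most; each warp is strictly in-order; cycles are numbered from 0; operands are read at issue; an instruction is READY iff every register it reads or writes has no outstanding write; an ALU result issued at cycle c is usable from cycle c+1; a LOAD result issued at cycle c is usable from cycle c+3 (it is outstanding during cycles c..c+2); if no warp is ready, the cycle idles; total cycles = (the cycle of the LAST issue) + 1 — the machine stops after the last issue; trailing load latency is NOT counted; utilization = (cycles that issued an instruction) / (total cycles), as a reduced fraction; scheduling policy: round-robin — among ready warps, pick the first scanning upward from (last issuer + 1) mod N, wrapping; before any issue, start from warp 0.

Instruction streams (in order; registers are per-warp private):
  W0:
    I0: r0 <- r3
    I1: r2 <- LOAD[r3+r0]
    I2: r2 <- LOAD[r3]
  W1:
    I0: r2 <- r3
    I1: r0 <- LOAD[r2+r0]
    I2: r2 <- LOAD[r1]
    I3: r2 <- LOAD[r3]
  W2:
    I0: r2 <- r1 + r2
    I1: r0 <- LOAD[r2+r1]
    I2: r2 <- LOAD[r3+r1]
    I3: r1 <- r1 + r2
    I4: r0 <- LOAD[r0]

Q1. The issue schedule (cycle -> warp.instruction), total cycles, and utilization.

cycle 0: W0.I0
cycle 1: W1.I0
cycle 2: W2.I0
cycle 3: W0.I1
cycle 4: W1.I1
cycle 5: W2.I1
cycle 6: W0.I2
cycle 7: W1.I2
cycle 8: W2.I2
cycle 9: idle
cycle 10: W1.I3
cycle 11: W2.I3
cycle 12: W2.I4

Answer: 13 cycles, utilization 12/13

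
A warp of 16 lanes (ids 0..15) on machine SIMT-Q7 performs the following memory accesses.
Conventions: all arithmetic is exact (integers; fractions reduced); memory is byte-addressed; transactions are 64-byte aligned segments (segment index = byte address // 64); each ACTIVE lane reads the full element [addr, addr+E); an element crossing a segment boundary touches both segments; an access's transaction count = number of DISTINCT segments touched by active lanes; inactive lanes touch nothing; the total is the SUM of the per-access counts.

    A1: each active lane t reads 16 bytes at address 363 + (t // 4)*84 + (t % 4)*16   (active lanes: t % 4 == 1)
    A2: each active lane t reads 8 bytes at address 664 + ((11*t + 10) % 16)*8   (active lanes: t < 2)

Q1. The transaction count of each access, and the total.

A1: 6 transactions
A2: 1 transaction

Answer: 6,1; total 7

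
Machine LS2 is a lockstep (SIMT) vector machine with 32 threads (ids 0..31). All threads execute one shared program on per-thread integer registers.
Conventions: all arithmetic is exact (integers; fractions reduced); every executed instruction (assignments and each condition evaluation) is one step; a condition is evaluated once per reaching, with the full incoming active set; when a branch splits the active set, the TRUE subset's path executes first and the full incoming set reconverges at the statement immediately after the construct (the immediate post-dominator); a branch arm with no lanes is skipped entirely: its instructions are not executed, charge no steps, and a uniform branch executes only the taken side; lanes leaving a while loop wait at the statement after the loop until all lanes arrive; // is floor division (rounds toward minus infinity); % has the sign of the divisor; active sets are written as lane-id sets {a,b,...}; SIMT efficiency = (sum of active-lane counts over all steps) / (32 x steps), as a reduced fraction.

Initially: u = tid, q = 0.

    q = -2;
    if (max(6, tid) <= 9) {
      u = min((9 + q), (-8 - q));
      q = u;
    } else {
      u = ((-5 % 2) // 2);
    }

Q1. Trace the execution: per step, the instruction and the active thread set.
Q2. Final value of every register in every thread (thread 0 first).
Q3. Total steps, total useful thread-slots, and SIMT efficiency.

step 0: q <- -2                      {0,1,2,3,4,5,6,7,8,9,10,11,12,13,14,15,16,17,18,19,20,21,22,23,24,25,26,27,28,29,30,31}
step 1: eval (max(6, tid) <= 9)      {0,1,2,3,4,5,6,7,8,9,10,11,12,13,14,15,16,17,18,19,20,21,22,23,24,25,26,27,28,29,30,31}
step 2: u <- min((9 + q), (-8 - q))  {0,1,2,3,4,5,6,7,8,9}
step 3: q <- u                       {0,1,2,3,4,5,6,7,8,9}
step 4: u <- ((-5 % 2) // 2)         {10,11,12,13,14,15,16,17,18,19,20,21,22,23,24,25,26,27,28,29,30,31}

Answer: 5 steps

u: -6,-6,-6,-6,-6,-6,-6,-6,-6,-6,0,0,0,0,0,0,0,0,0,0,0,0,0,0,0,0,0,0,0,0,0,0
q: -6,-6,-6,-6,-6,-6,-6,-6,-6,-6,-2,-2,-2,-2,-2,-2,-2,-2,-2,-2,-2,-2,-2,-2,-2,-2,-2,-2,-2,-2,-2,-2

steps = 5; useful = 106; efficiency = 106/160 = 53/80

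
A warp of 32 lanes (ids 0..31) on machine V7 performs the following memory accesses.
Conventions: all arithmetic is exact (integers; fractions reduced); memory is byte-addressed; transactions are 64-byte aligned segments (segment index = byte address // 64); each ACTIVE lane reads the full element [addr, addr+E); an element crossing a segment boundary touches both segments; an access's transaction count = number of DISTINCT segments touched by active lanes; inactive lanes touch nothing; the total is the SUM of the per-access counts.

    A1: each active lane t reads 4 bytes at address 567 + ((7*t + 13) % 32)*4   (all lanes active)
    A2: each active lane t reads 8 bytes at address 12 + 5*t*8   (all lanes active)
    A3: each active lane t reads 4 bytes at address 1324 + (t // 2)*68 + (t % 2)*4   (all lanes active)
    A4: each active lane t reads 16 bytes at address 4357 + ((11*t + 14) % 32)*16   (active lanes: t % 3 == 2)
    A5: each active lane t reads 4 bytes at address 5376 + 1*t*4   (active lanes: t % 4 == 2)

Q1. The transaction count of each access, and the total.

A1: 3 transactions
A2: 20 transactions
A3: 17 transactions
A4: 3 transactions
A5: 2 transactions

Answer: 3,20,17,3,2; total 45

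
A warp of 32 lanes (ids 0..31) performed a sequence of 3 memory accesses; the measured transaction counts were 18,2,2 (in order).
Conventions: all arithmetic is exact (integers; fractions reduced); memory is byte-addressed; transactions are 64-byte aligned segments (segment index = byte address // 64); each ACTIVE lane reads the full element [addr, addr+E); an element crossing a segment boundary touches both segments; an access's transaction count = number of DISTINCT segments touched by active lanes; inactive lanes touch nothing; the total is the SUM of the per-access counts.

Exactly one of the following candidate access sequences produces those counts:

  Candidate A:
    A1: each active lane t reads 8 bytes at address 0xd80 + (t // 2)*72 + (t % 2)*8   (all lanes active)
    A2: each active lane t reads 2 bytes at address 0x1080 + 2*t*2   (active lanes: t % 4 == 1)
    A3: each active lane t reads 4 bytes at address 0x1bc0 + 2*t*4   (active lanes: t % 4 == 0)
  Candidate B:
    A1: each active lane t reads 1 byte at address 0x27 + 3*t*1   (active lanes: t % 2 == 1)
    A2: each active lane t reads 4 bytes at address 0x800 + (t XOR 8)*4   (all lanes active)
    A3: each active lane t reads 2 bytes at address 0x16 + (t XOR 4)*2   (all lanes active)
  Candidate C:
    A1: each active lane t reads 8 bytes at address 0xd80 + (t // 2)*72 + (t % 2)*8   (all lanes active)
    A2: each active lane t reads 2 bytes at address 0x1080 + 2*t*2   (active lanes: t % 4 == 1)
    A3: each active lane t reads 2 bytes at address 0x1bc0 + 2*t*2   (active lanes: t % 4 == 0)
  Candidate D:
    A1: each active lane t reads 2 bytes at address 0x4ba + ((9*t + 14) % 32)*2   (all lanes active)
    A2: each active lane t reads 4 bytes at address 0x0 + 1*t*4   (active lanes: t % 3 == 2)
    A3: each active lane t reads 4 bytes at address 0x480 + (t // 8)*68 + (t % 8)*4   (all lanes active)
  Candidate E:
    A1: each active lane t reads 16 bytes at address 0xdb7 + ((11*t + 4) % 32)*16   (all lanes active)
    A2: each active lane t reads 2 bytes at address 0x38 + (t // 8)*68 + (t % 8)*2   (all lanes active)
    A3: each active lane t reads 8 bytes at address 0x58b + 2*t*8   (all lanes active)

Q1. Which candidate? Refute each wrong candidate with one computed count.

A: A3 gives 4 transactions, not 2
B: A1 gives 3 transactions, not 18
D: A1 gives 2 transactions, not 18
E: A1 gives 9 transactions, not 18
C: all counts match (18,2,2)

Answer: C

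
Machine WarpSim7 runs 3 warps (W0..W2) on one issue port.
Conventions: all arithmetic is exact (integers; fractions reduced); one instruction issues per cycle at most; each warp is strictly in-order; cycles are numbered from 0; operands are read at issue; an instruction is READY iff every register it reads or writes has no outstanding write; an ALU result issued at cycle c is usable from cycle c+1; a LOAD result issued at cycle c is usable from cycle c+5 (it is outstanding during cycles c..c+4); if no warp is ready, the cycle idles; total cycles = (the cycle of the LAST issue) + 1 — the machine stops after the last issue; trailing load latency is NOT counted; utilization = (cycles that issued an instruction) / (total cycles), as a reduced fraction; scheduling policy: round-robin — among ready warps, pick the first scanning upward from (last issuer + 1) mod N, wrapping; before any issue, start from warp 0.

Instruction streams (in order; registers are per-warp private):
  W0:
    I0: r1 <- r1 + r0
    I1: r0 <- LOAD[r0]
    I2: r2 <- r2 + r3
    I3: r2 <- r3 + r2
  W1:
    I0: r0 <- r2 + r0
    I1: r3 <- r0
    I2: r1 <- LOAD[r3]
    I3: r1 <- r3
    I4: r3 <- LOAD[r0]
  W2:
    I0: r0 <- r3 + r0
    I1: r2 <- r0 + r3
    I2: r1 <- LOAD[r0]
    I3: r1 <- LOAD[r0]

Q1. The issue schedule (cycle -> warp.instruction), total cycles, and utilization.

cycle 0: W0.I0
cycle 1: W1.I0
cycle 2: W2.I0
cycle 3: W0.I1
cycle 4: W1.I1
cycle 5: W2.I1
cycle 6: W0.I2
cycle 7: W1.I2
cycle 8: W2.I2
cycle 9: W0.I3
cycle 10: idle
cycle 11: idle
cycle 12: W1.I3
cycle 13: W2.I3
cycle 14: W1.I4

Answer: 15 cycles, utilization 13/15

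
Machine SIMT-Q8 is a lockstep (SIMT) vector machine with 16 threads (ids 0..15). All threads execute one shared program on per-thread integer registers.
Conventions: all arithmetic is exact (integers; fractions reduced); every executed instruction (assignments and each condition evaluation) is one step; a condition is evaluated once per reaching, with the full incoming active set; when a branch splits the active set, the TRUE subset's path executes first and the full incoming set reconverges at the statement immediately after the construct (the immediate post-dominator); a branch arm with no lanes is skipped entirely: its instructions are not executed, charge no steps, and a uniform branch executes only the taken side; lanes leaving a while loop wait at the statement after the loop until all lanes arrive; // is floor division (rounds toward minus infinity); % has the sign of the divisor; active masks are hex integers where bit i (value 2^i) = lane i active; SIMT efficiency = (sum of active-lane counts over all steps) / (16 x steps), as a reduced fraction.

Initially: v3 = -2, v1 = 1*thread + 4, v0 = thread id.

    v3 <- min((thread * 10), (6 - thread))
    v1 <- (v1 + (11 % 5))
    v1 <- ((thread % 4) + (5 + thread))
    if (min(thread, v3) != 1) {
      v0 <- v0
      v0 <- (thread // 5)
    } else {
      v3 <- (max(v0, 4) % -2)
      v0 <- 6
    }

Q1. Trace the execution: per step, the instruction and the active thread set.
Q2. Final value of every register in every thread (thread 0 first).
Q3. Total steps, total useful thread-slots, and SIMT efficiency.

step 0: v3 <- min((thread * 10), (6 - thread)) 0xffff
step 1: v1 <- (v1 + (11 % 5))        0xffff
step 2: v1 <- ((thread % 4) + (5 + thread)) 0xffff
step 3: eval (min(thread, v3) != 1)  0xffff
step 4: v0 <- v0                     0xffdd
step 5: v0 <- (thread // 5)          0xffdd
step 6: v3 <- (max(v0, 4) % -2)      0x0022
step 7: v0 <- 6                      0x0022

Answer: 8 steps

v3: 0,0,4,3,2,-1,0,-1,-2,-3,-4,-5,-6,-7,-8,-9
v1: 5,7,9,11,9,11,13,15,13,15,17,19,17,19,21,23
v0: 0,6,0,0,0,6,1,1,1,1,2,2,2,2,2,3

steps = 8; useful = 96; efficiency = 96/128 = 3/4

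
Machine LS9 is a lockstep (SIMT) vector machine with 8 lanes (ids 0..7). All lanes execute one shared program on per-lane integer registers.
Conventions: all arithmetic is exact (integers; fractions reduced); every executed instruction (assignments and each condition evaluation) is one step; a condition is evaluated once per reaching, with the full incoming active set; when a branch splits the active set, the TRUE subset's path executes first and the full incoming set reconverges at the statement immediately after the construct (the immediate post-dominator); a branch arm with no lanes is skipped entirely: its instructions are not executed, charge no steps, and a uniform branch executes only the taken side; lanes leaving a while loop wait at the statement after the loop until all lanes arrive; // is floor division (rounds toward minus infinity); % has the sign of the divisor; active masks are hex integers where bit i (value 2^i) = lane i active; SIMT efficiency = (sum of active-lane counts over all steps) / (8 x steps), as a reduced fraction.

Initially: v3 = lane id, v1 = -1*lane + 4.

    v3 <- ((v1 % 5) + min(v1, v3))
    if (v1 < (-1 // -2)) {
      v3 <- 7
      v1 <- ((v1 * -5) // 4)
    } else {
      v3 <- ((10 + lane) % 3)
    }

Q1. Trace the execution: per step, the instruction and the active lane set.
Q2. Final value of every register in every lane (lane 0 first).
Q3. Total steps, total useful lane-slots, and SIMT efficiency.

step 0: v3 <- ((v1 % 5) + min(v1, v3)) 0xff
step 1: eval (v1 < (-1 // -2))       0xff
step 2: v3 <- 7                      0xe0
step 3: v1 <- ((v1 * -5) // 4)       0xe0
step 4: v3 <- ((10 + lane) % 3)      0x1f

Answer: 5 steps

v3: 1,2,0,1,2,7,7,7
v1: 4,3,2,1,0,1,2,3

steps = 5; useful = 27; efficiency = 27/40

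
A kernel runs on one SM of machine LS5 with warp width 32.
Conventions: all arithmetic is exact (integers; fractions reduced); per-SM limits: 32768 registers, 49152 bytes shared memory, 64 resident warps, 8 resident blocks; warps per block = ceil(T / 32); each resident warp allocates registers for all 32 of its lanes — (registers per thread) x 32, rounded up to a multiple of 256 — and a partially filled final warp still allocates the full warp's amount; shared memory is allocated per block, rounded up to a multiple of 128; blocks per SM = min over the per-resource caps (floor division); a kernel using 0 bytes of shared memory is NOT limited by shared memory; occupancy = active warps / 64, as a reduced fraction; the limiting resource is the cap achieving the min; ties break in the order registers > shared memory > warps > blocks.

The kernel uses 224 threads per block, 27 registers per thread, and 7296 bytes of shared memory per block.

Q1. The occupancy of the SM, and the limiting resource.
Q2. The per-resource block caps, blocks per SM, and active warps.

Answer: occupancy 7/16, limited by registers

registers: 4 blocks
shared memory: 6 blocks
warps: 9 blocks
blocks: 8 blocks

Answer: 4 blocks, 28 active warps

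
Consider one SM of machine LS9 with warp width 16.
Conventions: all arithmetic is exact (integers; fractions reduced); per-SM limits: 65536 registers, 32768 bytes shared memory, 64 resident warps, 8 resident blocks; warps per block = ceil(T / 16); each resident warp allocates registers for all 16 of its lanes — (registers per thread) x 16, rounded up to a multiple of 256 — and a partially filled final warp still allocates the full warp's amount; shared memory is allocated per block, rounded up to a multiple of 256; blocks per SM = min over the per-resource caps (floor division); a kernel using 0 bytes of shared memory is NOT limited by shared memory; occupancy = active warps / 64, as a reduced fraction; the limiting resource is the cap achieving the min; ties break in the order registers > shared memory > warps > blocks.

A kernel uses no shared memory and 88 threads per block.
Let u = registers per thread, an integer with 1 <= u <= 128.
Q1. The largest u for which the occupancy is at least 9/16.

Answer: u = 112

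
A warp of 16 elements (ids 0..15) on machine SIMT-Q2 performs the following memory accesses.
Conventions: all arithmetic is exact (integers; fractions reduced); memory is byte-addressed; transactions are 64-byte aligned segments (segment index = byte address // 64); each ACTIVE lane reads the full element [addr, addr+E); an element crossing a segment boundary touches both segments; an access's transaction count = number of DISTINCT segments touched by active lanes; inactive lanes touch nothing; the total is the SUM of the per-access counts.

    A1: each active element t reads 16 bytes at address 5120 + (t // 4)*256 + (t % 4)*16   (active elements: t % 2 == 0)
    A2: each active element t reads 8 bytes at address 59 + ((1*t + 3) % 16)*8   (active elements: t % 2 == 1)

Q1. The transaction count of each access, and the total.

A1: 4 transactions
A2: 3 transactions

Answer: 4,3; total 7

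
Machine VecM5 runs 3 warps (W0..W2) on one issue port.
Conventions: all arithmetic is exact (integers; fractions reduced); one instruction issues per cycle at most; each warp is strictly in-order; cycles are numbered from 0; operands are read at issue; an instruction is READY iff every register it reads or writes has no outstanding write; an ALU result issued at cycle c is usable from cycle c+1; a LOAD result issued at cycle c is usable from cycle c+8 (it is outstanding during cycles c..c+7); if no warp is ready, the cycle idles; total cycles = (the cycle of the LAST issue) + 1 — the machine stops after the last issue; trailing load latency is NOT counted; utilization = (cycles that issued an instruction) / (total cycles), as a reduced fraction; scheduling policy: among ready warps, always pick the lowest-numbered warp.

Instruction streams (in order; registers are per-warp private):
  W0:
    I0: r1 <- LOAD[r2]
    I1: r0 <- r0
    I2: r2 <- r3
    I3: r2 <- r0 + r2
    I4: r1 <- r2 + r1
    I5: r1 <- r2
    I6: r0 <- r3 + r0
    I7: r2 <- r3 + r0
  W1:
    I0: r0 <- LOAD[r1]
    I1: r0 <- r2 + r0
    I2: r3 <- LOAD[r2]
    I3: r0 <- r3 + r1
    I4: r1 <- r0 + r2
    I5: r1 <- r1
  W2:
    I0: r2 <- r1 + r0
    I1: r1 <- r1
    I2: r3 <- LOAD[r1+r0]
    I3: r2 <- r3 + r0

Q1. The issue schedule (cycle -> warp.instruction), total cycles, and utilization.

cycle 0: W0.I0
cycle 1: W0.I1
cycle 2: W0.I2
cycle 3: W0.I3
cycle 4: W1.I0
cycle 5: W2.I0
cycle 6: W2.I1
cycle 7: W2.I2
cycle 8: W0.I4
cycle 9: W0.I5
cycle 10: W0.I6
cycle 11: W0.I7
cycle 12: W1.I1
cycle 13: W1.I2
cycle 14: idle
cycle 15: W2.I3
cycle 16: idle
cycle 17: idle
cycle 18: idle
cycle 19: idle
cycle 20: idle
cycle 21: W1.I3
cycle 22: W1.I4
cycle 23: W1.I5

Answer: 24 cycles, utilization 3/4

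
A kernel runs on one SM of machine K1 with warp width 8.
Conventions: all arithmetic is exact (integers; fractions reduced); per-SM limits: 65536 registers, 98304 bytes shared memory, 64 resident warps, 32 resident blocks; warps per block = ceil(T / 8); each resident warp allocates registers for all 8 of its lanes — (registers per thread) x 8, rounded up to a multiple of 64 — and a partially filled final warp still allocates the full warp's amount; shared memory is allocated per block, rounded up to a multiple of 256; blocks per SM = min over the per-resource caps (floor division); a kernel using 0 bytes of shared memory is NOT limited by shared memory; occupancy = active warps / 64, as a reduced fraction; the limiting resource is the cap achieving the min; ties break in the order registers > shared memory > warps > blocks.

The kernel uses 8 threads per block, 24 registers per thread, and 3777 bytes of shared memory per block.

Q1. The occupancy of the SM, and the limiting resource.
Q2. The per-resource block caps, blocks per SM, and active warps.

Answer: occupancy 25/64, limited by shared memory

registers: 341 blocks
shared memory: 25 blocks
warps: 64 blocks
blocks: 32 blocks

Answer: 25 blocks, 25 active warps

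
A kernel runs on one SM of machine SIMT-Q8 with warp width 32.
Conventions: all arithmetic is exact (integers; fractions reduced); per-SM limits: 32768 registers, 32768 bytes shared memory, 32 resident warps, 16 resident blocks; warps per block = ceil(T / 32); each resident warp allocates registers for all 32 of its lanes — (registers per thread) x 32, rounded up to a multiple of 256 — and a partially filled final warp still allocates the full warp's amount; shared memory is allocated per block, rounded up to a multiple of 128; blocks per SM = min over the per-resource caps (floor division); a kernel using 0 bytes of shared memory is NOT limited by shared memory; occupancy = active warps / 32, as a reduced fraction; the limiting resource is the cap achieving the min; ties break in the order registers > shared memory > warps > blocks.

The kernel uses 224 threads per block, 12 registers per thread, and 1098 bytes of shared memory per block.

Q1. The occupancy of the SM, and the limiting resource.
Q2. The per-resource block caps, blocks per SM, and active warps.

Answer: occupancy 7/8, limited by warps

registers: 9 blocks
shared memory: 28 blocks
warps: 4 blocks
blocks: 16 blocks

Answer: 4 blocks, 28 active warps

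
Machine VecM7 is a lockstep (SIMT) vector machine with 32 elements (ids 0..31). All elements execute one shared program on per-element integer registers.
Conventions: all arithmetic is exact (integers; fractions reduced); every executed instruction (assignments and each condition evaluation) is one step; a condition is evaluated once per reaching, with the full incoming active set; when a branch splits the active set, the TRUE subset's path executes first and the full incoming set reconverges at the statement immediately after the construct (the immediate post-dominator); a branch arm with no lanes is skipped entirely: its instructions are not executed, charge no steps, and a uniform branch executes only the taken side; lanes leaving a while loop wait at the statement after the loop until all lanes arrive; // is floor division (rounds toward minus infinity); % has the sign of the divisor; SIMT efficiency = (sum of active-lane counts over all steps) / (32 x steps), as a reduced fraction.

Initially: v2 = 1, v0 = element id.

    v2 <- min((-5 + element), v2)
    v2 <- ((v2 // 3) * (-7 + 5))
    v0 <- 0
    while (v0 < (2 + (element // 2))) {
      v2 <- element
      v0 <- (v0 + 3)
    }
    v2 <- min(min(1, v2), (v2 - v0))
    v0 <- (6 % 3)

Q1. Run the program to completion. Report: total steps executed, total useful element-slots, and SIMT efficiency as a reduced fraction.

Answer: 24 steps, 528 useful, 11/16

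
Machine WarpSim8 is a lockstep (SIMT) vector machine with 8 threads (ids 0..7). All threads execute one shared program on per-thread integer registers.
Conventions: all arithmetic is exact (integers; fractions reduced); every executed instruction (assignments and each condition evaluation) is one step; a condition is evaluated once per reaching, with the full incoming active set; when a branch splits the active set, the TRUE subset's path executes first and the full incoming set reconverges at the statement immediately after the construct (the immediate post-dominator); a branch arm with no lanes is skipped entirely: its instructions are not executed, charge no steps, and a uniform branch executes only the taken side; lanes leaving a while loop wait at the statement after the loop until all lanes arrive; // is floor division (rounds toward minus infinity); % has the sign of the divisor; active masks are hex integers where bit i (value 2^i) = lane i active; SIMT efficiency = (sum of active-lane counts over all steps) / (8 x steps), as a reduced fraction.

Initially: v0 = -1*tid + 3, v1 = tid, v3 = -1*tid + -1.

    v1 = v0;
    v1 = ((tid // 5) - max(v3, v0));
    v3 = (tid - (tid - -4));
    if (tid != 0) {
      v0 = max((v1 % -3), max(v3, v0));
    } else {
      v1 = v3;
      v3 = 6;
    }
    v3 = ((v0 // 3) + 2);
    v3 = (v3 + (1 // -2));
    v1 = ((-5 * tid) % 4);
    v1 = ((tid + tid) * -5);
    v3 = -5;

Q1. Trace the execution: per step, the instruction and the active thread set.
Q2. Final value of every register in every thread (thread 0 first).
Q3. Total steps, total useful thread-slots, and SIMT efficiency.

step 0: v1 <- v0                     0xff
step 1: v1 <- ((tid // 5) - max(v3, v0)) 0xff
step 2: v3 <- (tid - (tid - -4))     0xff
step 3: eval (tid != 0)              0xff
step 4: v0 <- max((v1 % -3), max(v3, v0)) 0xfe
step 5: v1 <- v3                     0x01
step 6: v3 <- 6                      0x01
step 7: v3 <- ((v0 // 3) + 2)        0xff
step 8: v3 <- (v3 + (1 // -2))       0xff
step 9: v1 <- ((-5 * tid) % 4)       0xff
step 10: v1 <- ((tid + tid) * -5)     0xff
step 11: v3 <- -5                     0xff

Answer: 12 steps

v0: 3,2,1,0,-1,0,-2,-1
v1: 0,-10,-20,-30,-40,-50,-60,-70
v3: -5,-5,-5,-5,-5,-5,-5,-5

steps = 12; useful = 81; efficiency = 81/96 = 27/32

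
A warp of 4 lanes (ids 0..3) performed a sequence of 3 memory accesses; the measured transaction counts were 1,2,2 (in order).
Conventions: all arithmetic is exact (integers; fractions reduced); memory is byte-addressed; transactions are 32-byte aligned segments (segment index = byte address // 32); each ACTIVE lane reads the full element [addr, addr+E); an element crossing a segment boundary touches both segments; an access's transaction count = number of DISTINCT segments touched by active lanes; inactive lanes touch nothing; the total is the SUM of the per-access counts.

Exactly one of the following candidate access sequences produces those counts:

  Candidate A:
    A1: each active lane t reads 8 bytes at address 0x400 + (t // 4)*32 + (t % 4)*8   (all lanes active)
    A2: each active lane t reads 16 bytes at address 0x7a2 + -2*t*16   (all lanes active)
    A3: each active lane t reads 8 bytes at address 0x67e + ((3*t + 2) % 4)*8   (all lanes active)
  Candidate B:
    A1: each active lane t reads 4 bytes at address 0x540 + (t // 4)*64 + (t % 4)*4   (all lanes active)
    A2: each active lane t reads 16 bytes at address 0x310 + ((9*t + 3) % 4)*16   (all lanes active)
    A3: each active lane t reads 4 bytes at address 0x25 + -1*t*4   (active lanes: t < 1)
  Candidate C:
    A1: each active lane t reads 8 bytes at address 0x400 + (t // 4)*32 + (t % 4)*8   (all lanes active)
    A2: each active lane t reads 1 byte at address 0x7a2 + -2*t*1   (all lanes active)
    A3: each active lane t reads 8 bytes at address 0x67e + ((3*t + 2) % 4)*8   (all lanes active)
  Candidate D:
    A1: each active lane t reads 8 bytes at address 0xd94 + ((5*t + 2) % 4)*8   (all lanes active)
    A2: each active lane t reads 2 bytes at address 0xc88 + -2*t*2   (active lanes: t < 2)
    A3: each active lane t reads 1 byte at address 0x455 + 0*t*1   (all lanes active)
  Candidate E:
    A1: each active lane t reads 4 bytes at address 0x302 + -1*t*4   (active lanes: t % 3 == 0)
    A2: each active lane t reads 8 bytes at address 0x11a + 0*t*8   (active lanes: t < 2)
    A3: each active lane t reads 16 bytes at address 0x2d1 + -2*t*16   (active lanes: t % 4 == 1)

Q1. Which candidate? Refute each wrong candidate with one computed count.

A: A2 gives 4 transactions, not 2
B: A2 gives 3 transactions, not 2
D: A1 gives 2 transactions, not 1
E: A1 gives 2 transactions, not 1
C: all counts match (1,2,2)

Answer: C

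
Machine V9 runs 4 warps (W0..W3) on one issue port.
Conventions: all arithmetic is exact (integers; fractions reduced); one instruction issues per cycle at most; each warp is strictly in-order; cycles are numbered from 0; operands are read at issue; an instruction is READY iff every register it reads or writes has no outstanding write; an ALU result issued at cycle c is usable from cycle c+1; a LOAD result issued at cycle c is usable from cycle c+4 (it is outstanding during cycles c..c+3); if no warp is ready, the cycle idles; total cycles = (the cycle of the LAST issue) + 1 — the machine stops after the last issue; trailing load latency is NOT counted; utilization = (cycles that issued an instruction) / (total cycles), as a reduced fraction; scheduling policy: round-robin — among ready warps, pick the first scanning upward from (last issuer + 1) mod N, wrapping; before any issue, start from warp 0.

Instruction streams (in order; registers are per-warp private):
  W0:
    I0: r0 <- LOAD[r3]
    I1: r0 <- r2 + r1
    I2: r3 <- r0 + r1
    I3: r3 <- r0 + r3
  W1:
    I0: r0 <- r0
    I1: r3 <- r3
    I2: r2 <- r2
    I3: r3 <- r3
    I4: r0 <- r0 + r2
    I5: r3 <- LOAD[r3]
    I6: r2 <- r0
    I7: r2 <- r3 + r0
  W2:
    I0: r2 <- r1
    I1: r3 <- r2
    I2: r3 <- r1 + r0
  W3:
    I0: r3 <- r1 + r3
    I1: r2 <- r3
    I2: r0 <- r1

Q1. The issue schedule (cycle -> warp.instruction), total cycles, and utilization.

cycle 0: W0.I0
cycle 1: W1.I0
cycle 2: W2.I0
cycle 3: W3.I0
cycle 4: W0.I1
cycle 5: W1.I1
cycle 6: W2.I1
cycle 7: W3.I1
cycle 8: W0.I2
cycle 9: W1.I2
cycle 10: W2.I2
cycle 11: W3.I2
cycle 12: W0.I3
cycle 13: W1.I3
cycle 14: W1.I4
cycle 15: W1.I5
cycle 16: W1.I6
cycle 17: idle
cycle 18: idle
cycle 19: W1.I7

Answer: 20 cycles, utilization 9/10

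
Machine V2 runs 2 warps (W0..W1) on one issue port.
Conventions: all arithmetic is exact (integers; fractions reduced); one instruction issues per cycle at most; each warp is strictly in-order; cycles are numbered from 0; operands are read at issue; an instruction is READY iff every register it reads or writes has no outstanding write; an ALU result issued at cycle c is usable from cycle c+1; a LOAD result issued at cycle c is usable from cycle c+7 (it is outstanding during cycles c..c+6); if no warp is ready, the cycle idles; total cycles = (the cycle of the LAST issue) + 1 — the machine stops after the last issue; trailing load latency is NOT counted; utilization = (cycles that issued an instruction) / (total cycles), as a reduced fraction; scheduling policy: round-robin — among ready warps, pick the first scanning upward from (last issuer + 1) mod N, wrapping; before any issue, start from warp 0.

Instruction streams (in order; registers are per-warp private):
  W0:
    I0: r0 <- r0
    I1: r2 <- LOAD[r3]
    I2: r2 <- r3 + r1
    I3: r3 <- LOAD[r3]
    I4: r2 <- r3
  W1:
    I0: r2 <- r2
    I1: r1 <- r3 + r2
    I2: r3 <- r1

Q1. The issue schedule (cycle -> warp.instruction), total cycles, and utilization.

cycle 0: W0.I0
cycle 1: W1.I0
cycle 2: W0.I1
cycle 3: W1.I1
cycle 4: W1.I2
cycle 5: idle
cycle 6: idle
cycle 7: idle
cycle 8: idle
cycle 9: W0.I2
cycle 10: W0.I3
cycle 11: idle
cycle 12: idle
cycle 13: idle
cycle 14: idle
cycle 15: idle
cycle 16: idle
cycle 17: W0.I4

Answer: 18 cycles, utilization 4/9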